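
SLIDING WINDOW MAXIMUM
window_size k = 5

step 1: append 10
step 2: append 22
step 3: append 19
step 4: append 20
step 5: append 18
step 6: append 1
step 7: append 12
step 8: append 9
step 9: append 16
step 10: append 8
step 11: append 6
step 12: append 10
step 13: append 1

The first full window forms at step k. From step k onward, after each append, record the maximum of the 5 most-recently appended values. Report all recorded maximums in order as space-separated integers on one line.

step 1: append 10 -> window=[10] (not full yet)
step 2: append 22 -> window=[10, 22] (not full yet)
step 3: append 19 -> window=[10, 22, 19] (not full yet)
step 4: append 20 -> window=[10, 22, 19, 20] (not full yet)
step 5: append 18 -> window=[10, 22, 19, 20, 18] -> max=22
step 6: append 1 -> window=[22, 19, 20, 18, 1] -> max=22
step 7: append 12 -> window=[19, 20, 18, 1, 12] -> max=20
step 8: append 9 -> window=[20, 18, 1, 12, 9] -> max=20
step 9: append 16 -> window=[18, 1, 12, 9, 16] -> max=18
step 10: append 8 -> window=[1, 12, 9, 16, 8] -> max=16
step 11: append 6 -> window=[12, 9, 16, 8, 6] -> max=16
step 12: append 10 -> window=[9, 16, 8, 6, 10] -> max=16
step 13: append 1 -> window=[16, 8, 6, 10, 1] -> max=16

Answer: 22 22 20 20 18 16 16 16 16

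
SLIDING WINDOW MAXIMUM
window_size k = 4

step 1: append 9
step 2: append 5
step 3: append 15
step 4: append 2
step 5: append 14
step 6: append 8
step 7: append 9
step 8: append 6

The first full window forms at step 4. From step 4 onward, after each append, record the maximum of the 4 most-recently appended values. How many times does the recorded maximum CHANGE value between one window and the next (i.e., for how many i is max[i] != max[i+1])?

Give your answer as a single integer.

Answer: 1

Derivation:
step 1: append 9 -> window=[9] (not full yet)
step 2: append 5 -> window=[9, 5] (not full yet)
step 3: append 15 -> window=[9, 5, 15] (not full yet)
step 4: append 2 -> window=[9, 5, 15, 2] -> max=15
step 5: append 14 -> window=[5, 15, 2, 14] -> max=15
step 6: append 8 -> window=[15, 2, 14, 8] -> max=15
step 7: append 9 -> window=[2, 14, 8, 9] -> max=14
step 8: append 6 -> window=[14, 8, 9, 6] -> max=14
Recorded maximums: 15 15 15 14 14
Changes between consecutive maximums: 1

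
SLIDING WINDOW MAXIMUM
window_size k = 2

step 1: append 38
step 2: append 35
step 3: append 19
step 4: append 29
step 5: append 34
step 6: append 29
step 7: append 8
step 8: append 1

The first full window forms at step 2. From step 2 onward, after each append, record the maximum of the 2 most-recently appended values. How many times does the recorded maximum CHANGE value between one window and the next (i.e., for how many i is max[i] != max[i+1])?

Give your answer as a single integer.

Answer: 5

Derivation:
step 1: append 38 -> window=[38] (not full yet)
step 2: append 35 -> window=[38, 35] -> max=38
step 3: append 19 -> window=[35, 19] -> max=35
step 4: append 29 -> window=[19, 29] -> max=29
step 5: append 34 -> window=[29, 34] -> max=34
step 6: append 29 -> window=[34, 29] -> max=34
step 7: append 8 -> window=[29, 8] -> max=29
step 8: append 1 -> window=[8, 1] -> max=8
Recorded maximums: 38 35 29 34 34 29 8
Changes between consecutive maximums: 5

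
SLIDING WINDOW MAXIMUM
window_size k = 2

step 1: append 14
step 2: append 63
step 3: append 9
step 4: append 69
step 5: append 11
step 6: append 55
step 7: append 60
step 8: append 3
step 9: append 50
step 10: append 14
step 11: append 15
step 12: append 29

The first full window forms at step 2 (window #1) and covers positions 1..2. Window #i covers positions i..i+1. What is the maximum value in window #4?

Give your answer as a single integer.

Answer: 69

Derivation:
step 1: append 14 -> window=[14] (not full yet)
step 2: append 63 -> window=[14, 63] -> max=63
step 3: append 9 -> window=[63, 9] -> max=63
step 4: append 69 -> window=[9, 69] -> max=69
step 5: append 11 -> window=[69, 11] -> max=69
Window #4 max = 69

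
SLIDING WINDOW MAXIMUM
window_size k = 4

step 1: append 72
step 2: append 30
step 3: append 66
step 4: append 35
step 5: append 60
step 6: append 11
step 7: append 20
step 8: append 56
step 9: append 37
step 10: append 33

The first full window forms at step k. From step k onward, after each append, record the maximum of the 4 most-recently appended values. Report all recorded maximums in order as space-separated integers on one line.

Answer: 72 66 66 60 60 56 56

Derivation:
step 1: append 72 -> window=[72] (not full yet)
step 2: append 30 -> window=[72, 30] (not full yet)
step 3: append 66 -> window=[72, 30, 66] (not full yet)
step 4: append 35 -> window=[72, 30, 66, 35] -> max=72
step 5: append 60 -> window=[30, 66, 35, 60] -> max=66
step 6: append 11 -> window=[66, 35, 60, 11] -> max=66
step 7: append 20 -> window=[35, 60, 11, 20] -> max=60
step 8: append 56 -> window=[60, 11, 20, 56] -> max=60
step 9: append 37 -> window=[11, 20, 56, 37] -> max=56
step 10: append 33 -> window=[20, 56, 37, 33] -> max=56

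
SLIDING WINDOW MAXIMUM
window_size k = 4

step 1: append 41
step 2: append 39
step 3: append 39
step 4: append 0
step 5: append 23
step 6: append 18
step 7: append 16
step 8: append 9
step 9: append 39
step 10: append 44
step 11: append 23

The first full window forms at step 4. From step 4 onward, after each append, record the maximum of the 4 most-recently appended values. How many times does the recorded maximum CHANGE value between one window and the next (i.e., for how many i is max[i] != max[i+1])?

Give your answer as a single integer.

step 1: append 41 -> window=[41] (not full yet)
step 2: append 39 -> window=[41, 39] (not full yet)
step 3: append 39 -> window=[41, 39, 39] (not full yet)
step 4: append 0 -> window=[41, 39, 39, 0] -> max=41
step 5: append 23 -> window=[39, 39, 0, 23] -> max=39
step 6: append 18 -> window=[39, 0, 23, 18] -> max=39
step 7: append 16 -> window=[0, 23, 18, 16] -> max=23
step 8: append 9 -> window=[23, 18, 16, 9] -> max=23
step 9: append 39 -> window=[18, 16, 9, 39] -> max=39
step 10: append 44 -> window=[16, 9, 39, 44] -> max=44
step 11: append 23 -> window=[9, 39, 44, 23] -> max=44
Recorded maximums: 41 39 39 23 23 39 44 44
Changes between consecutive maximums: 4

Answer: 4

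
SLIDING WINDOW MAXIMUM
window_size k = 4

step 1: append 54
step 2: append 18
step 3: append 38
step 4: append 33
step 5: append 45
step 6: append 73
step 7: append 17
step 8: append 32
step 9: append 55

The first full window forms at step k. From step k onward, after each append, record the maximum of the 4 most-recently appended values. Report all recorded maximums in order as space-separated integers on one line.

step 1: append 54 -> window=[54] (not full yet)
step 2: append 18 -> window=[54, 18] (not full yet)
step 3: append 38 -> window=[54, 18, 38] (not full yet)
step 4: append 33 -> window=[54, 18, 38, 33] -> max=54
step 5: append 45 -> window=[18, 38, 33, 45] -> max=45
step 6: append 73 -> window=[38, 33, 45, 73] -> max=73
step 7: append 17 -> window=[33, 45, 73, 17] -> max=73
step 8: append 32 -> window=[45, 73, 17, 32] -> max=73
step 9: append 55 -> window=[73, 17, 32, 55] -> max=73

Answer: 54 45 73 73 73 73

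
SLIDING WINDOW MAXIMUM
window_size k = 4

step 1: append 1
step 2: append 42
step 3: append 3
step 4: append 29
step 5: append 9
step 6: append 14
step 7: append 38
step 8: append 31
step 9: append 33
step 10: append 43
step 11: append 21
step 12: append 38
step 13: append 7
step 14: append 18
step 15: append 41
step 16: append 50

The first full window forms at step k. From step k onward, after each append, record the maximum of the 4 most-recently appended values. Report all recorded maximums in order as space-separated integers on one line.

Answer: 42 42 29 38 38 38 43 43 43 43 38 41 50

Derivation:
step 1: append 1 -> window=[1] (not full yet)
step 2: append 42 -> window=[1, 42] (not full yet)
step 3: append 3 -> window=[1, 42, 3] (not full yet)
step 4: append 29 -> window=[1, 42, 3, 29] -> max=42
step 5: append 9 -> window=[42, 3, 29, 9] -> max=42
step 6: append 14 -> window=[3, 29, 9, 14] -> max=29
step 7: append 38 -> window=[29, 9, 14, 38] -> max=38
step 8: append 31 -> window=[9, 14, 38, 31] -> max=38
step 9: append 33 -> window=[14, 38, 31, 33] -> max=38
step 10: append 43 -> window=[38, 31, 33, 43] -> max=43
step 11: append 21 -> window=[31, 33, 43, 21] -> max=43
step 12: append 38 -> window=[33, 43, 21, 38] -> max=43
step 13: append 7 -> window=[43, 21, 38, 7] -> max=43
step 14: append 18 -> window=[21, 38, 7, 18] -> max=38
step 15: append 41 -> window=[38, 7, 18, 41] -> max=41
step 16: append 50 -> window=[7, 18, 41, 50] -> max=50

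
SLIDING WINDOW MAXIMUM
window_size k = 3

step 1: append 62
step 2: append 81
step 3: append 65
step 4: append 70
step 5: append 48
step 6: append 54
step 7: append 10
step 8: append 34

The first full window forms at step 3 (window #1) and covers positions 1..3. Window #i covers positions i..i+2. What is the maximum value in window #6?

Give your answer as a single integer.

Answer: 54

Derivation:
step 1: append 62 -> window=[62] (not full yet)
step 2: append 81 -> window=[62, 81] (not full yet)
step 3: append 65 -> window=[62, 81, 65] -> max=81
step 4: append 70 -> window=[81, 65, 70] -> max=81
step 5: append 48 -> window=[65, 70, 48] -> max=70
step 6: append 54 -> window=[70, 48, 54] -> max=70
step 7: append 10 -> window=[48, 54, 10] -> max=54
step 8: append 34 -> window=[54, 10, 34] -> max=54
Window #6 max = 54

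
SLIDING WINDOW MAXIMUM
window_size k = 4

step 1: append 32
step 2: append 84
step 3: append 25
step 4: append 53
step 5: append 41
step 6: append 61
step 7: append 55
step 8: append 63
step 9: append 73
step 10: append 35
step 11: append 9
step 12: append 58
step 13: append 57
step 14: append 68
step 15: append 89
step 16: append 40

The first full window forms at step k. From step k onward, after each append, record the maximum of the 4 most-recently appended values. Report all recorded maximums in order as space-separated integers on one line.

step 1: append 32 -> window=[32] (not full yet)
step 2: append 84 -> window=[32, 84] (not full yet)
step 3: append 25 -> window=[32, 84, 25] (not full yet)
step 4: append 53 -> window=[32, 84, 25, 53] -> max=84
step 5: append 41 -> window=[84, 25, 53, 41] -> max=84
step 6: append 61 -> window=[25, 53, 41, 61] -> max=61
step 7: append 55 -> window=[53, 41, 61, 55] -> max=61
step 8: append 63 -> window=[41, 61, 55, 63] -> max=63
step 9: append 73 -> window=[61, 55, 63, 73] -> max=73
step 10: append 35 -> window=[55, 63, 73, 35] -> max=73
step 11: append 9 -> window=[63, 73, 35, 9] -> max=73
step 12: append 58 -> window=[73, 35, 9, 58] -> max=73
step 13: append 57 -> window=[35, 9, 58, 57] -> max=58
step 14: append 68 -> window=[9, 58, 57, 68] -> max=68
step 15: append 89 -> window=[58, 57, 68, 89] -> max=89
step 16: append 40 -> window=[57, 68, 89, 40] -> max=89

Answer: 84 84 61 61 63 73 73 73 73 58 68 89 89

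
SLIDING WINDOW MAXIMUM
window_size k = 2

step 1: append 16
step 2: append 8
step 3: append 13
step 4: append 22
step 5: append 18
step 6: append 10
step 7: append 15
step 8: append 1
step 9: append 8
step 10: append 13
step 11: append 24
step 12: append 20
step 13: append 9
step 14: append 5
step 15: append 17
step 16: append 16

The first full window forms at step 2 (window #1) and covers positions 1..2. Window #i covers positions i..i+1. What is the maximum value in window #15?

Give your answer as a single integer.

step 1: append 16 -> window=[16] (not full yet)
step 2: append 8 -> window=[16, 8] -> max=16
step 3: append 13 -> window=[8, 13] -> max=13
step 4: append 22 -> window=[13, 22] -> max=22
step 5: append 18 -> window=[22, 18] -> max=22
step 6: append 10 -> window=[18, 10] -> max=18
step 7: append 15 -> window=[10, 15] -> max=15
step 8: append 1 -> window=[15, 1] -> max=15
step 9: append 8 -> window=[1, 8] -> max=8
step 10: append 13 -> window=[8, 13] -> max=13
step 11: append 24 -> window=[13, 24] -> max=24
step 12: append 20 -> window=[24, 20] -> max=24
step 13: append 9 -> window=[20, 9] -> max=20
step 14: append 5 -> window=[9, 5] -> max=9
step 15: append 17 -> window=[5, 17] -> max=17
step 16: append 16 -> window=[17, 16] -> max=17
Window #15 max = 17

Answer: 17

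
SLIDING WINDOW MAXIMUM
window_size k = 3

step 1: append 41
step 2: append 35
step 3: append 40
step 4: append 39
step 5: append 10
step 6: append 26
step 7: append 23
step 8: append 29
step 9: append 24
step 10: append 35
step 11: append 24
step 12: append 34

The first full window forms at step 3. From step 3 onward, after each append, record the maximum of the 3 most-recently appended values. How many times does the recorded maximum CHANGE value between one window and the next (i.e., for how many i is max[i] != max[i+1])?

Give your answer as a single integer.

Answer: 5

Derivation:
step 1: append 41 -> window=[41] (not full yet)
step 2: append 35 -> window=[41, 35] (not full yet)
step 3: append 40 -> window=[41, 35, 40] -> max=41
step 4: append 39 -> window=[35, 40, 39] -> max=40
step 5: append 10 -> window=[40, 39, 10] -> max=40
step 6: append 26 -> window=[39, 10, 26] -> max=39
step 7: append 23 -> window=[10, 26, 23] -> max=26
step 8: append 29 -> window=[26, 23, 29] -> max=29
step 9: append 24 -> window=[23, 29, 24] -> max=29
step 10: append 35 -> window=[29, 24, 35] -> max=35
step 11: append 24 -> window=[24, 35, 24] -> max=35
step 12: append 34 -> window=[35, 24, 34] -> max=35
Recorded maximums: 41 40 40 39 26 29 29 35 35 35
Changes between consecutive maximums: 5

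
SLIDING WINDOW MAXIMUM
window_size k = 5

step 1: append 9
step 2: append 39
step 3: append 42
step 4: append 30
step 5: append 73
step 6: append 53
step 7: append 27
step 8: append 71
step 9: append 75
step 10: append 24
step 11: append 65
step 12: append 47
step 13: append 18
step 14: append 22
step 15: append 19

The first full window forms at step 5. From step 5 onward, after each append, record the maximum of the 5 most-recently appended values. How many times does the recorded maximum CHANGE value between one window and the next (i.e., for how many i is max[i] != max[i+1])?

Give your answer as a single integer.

Answer: 2

Derivation:
step 1: append 9 -> window=[9] (not full yet)
step 2: append 39 -> window=[9, 39] (not full yet)
step 3: append 42 -> window=[9, 39, 42] (not full yet)
step 4: append 30 -> window=[9, 39, 42, 30] (not full yet)
step 5: append 73 -> window=[9, 39, 42, 30, 73] -> max=73
step 6: append 53 -> window=[39, 42, 30, 73, 53] -> max=73
step 7: append 27 -> window=[42, 30, 73, 53, 27] -> max=73
step 8: append 71 -> window=[30, 73, 53, 27, 71] -> max=73
step 9: append 75 -> window=[73, 53, 27, 71, 75] -> max=75
step 10: append 24 -> window=[53, 27, 71, 75, 24] -> max=75
step 11: append 65 -> window=[27, 71, 75, 24, 65] -> max=75
step 12: append 47 -> window=[71, 75, 24, 65, 47] -> max=75
step 13: append 18 -> window=[75, 24, 65, 47, 18] -> max=75
step 14: append 22 -> window=[24, 65, 47, 18, 22] -> max=65
step 15: append 19 -> window=[65, 47, 18, 22, 19] -> max=65
Recorded maximums: 73 73 73 73 75 75 75 75 75 65 65
Changes between consecutive maximums: 2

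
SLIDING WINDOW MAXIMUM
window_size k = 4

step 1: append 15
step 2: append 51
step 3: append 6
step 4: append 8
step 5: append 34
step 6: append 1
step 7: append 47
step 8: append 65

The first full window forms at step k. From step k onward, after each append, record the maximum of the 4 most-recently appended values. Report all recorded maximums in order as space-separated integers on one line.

step 1: append 15 -> window=[15] (not full yet)
step 2: append 51 -> window=[15, 51] (not full yet)
step 3: append 6 -> window=[15, 51, 6] (not full yet)
step 4: append 8 -> window=[15, 51, 6, 8] -> max=51
step 5: append 34 -> window=[51, 6, 8, 34] -> max=51
step 6: append 1 -> window=[6, 8, 34, 1] -> max=34
step 7: append 47 -> window=[8, 34, 1, 47] -> max=47
step 8: append 65 -> window=[34, 1, 47, 65] -> max=65

Answer: 51 51 34 47 65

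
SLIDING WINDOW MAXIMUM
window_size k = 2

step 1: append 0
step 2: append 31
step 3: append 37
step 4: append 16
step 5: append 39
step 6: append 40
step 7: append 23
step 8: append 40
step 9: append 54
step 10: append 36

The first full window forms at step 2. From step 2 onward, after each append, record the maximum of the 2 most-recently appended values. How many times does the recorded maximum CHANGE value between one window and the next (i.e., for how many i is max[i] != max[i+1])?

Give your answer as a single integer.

step 1: append 0 -> window=[0] (not full yet)
step 2: append 31 -> window=[0, 31] -> max=31
step 3: append 37 -> window=[31, 37] -> max=37
step 4: append 16 -> window=[37, 16] -> max=37
step 5: append 39 -> window=[16, 39] -> max=39
step 6: append 40 -> window=[39, 40] -> max=40
step 7: append 23 -> window=[40, 23] -> max=40
step 8: append 40 -> window=[23, 40] -> max=40
step 9: append 54 -> window=[40, 54] -> max=54
step 10: append 36 -> window=[54, 36] -> max=54
Recorded maximums: 31 37 37 39 40 40 40 54 54
Changes between consecutive maximums: 4

Answer: 4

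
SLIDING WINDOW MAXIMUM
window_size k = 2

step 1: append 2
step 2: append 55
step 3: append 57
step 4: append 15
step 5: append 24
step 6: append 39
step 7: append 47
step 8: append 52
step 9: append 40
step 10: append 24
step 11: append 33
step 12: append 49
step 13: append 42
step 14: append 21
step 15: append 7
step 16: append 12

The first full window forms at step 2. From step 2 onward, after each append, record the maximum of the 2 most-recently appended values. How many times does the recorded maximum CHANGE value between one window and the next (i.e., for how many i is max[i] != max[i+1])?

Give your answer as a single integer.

Answer: 11

Derivation:
step 1: append 2 -> window=[2] (not full yet)
step 2: append 55 -> window=[2, 55] -> max=55
step 3: append 57 -> window=[55, 57] -> max=57
step 4: append 15 -> window=[57, 15] -> max=57
step 5: append 24 -> window=[15, 24] -> max=24
step 6: append 39 -> window=[24, 39] -> max=39
step 7: append 47 -> window=[39, 47] -> max=47
step 8: append 52 -> window=[47, 52] -> max=52
step 9: append 40 -> window=[52, 40] -> max=52
step 10: append 24 -> window=[40, 24] -> max=40
step 11: append 33 -> window=[24, 33] -> max=33
step 12: append 49 -> window=[33, 49] -> max=49
step 13: append 42 -> window=[49, 42] -> max=49
step 14: append 21 -> window=[42, 21] -> max=42
step 15: append 7 -> window=[21, 7] -> max=21
step 16: append 12 -> window=[7, 12] -> max=12
Recorded maximums: 55 57 57 24 39 47 52 52 40 33 49 49 42 21 12
Changes between consecutive maximums: 11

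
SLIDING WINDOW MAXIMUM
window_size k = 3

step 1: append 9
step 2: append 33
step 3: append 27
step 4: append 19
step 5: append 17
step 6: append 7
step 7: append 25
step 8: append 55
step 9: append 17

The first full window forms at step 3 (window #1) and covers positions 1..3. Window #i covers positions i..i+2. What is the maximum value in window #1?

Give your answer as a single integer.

step 1: append 9 -> window=[9] (not full yet)
step 2: append 33 -> window=[9, 33] (not full yet)
step 3: append 27 -> window=[9, 33, 27] -> max=33
Window #1 max = 33

Answer: 33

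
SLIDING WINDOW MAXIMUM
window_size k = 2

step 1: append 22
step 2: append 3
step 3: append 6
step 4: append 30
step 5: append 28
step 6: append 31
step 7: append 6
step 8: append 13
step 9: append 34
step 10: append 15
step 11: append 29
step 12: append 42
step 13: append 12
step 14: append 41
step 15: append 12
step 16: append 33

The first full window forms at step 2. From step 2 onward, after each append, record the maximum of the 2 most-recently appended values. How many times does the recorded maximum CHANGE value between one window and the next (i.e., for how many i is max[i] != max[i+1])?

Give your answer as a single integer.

Answer: 9

Derivation:
step 1: append 22 -> window=[22] (not full yet)
step 2: append 3 -> window=[22, 3] -> max=22
step 3: append 6 -> window=[3, 6] -> max=6
step 4: append 30 -> window=[6, 30] -> max=30
step 5: append 28 -> window=[30, 28] -> max=30
step 6: append 31 -> window=[28, 31] -> max=31
step 7: append 6 -> window=[31, 6] -> max=31
step 8: append 13 -> window=[6, 13] -> max=13
step 9: append 34 -> window=[13, 34] -> max=34
step 10: append 15 -> window=[34, 15] -> max=34
step 11: append 29 -> window=[15, 29] -> max=29
step 12: append 42 -> window=[29, 42] -> max=42
step 13: append 12 -> window=[42, 12] -> max=42
step 14: append 41 -> window=[12, 41] -> max=41
step 15: append 12 -> window=[41, 12] -> max=41
step 16: append 33 -> window=[12, 33] -> max=33
Recorded maximums: 22 6 30 30 31 31 13 34 34 29 42 42 41 41 33
Changes between consecutive maximums: 9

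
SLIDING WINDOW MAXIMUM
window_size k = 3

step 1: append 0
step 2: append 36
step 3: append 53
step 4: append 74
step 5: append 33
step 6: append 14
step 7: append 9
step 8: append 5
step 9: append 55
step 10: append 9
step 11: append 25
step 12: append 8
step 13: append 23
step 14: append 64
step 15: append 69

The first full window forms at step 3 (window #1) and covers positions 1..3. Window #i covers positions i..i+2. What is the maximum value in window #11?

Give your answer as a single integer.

step 1: append 0 -> window=[0] (not full yet)
step 2: append 36 -> window=[0, 36] (not full yet)
step 3: append 53 -> window=[0, 36, 53] -> max=53
step 4: append 74 -> window=[36, 53, 74] -> max=74
step 5: append 33 -> window=[53, 74, 33] -> max=74
step 6: append 14 -> window=[74, 33, 14] -> max=74
step 7: append 9 -> window=[33, 14, 9] -> max=33
step 8: append 5 -> window=[14, 9, 5] -> max=14
step 9: append 55 -> window=[9, 5, 55] -> max=55
step 10: append 9 -> window=[5, 55, 9] -> max=55
step 11: append 25 -> window=[55, 9, 25] -> max=55
step 12: append 8 -> window=[9, 25, 8] -> max=25
step 13: append 23 -> window=[25, 8, 23] -> max=25
Window #11 max = 25

Answer: 25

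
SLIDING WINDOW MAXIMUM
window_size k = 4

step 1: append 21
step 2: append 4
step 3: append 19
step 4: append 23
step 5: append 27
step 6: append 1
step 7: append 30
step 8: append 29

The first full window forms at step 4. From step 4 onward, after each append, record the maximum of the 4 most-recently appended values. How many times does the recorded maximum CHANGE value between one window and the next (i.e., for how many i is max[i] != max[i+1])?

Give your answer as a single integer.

step 1: append 21 -> window=[21] (not full yet)
step 2: append 4 -> window=[21, 4] (not full yet)
step 3: append 19 -> window=[21, 4, 19] (not full yet)
step 4: append 23 -> window=[21, 4, 19, 23] -> max=23
step 5: append 27 -> window=[4, 19, 23, 27] -> max=27
step 6: append 1 -> window=[19, 23, 27, 1] -> max=27
step 7: append 30 -> window=[23, 27, 1, 30] -> max=30
step 8: append 29 -> window=[27, 1, 30, 29] -> max=30
Recorded maximums: 23 27 27 30 30
Changes between consecutive maximums: 2

Answer: 2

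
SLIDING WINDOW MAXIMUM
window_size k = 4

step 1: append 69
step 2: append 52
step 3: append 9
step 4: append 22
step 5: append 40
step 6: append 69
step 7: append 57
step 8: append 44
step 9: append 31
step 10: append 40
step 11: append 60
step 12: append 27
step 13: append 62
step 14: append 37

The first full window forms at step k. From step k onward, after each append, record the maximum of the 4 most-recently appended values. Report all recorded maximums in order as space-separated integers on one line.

step 1: append 69 -> window=[69] (not full yet)
step 2: append 52 -> window=[69, 52] (not full yet)
step 3: append 9 -> window=[69, 52, 9] (not full yet)
step 4: append 22 -> window=[69, 52, 9, 22] -> max=69
step 5: append 40 -> window=[52, 9, 22, 40] -> max=52
step 6: append 69 -> window=[9, 22, 40, 69] -> max=69
step 7: append 57 -> window=[22, 40, 69, 57] -> max=69
step 8: append 44 -> window=[40, 69, 57, 44] -> max=69
step 9: append 31 -> window=[69, 57, 44, 31] -> max=69
step 10: append 40 -> window=[57, 44, 31, 40] -> max=57
step 11: append 60 -> window=[44, 31, 40, 60] -> max=60
step 12: append 27 -> window=[31, 40, 60, 27] -> max=60
step 13: append 62 -> window=[40, 60, 27, 62] -> max=62
step 14: append 37 -> window=[60, 27, 62, 37] -> max=62

Answer: 69 52 69 69 69 69 57 60 60 62 62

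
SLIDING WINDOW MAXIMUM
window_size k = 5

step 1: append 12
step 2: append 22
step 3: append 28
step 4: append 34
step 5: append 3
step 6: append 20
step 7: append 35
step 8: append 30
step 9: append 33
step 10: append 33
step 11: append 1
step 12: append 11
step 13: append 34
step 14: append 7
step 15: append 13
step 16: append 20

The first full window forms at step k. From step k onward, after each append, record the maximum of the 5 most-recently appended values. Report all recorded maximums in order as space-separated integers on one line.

step 1: append 12 -> window=[12] (not full yet)
step 2: append 22 -> window=[12, 22] (not full yet)
step 3: append 28 -> window=[12, 22, 28] (not full yet)
step 4: append 34 -> window=[12, 22, 28, 34] (not full yet)
step 5: append 3 -> window=[12, 22, 28, 34, 3] -> max=34
step 6: append 20 -> window=[22, 28, 34, 3, 20] -> max=34
step 7: append 35 -> window=[28, 34, 3, 20, 35] -> max=35
step 8: append 30 -> window=[34, 3, 20, 35, 30] -> max=35
step 9: append 33 -> window=[3, 20, 35, 30, 33] -> max=35
step 10: append 33 -> window=[20, 35, 30, 33, 33] -> max=35
step 11: append 1 -> window=[35, 30, 33, 33, 1] -> max=35
step 12: append 11 -> window=[30, 33, 33, 1, 11] -> max=33
step 13: append 34 -> window=[33, 33, 1, 11, 34] -> max=34
step 14: append 7 -> window=[33, 1, 11, 34, 7] -> max=34
step 15: append 13 -> window=[1, 11, 34, 7, 13] -> max=34
step 16: append 20 -> window=[11, 34, 7, 13, 20] -> max=34

Answer: 34 34 35 35 35 35 35 33 34 34 34 34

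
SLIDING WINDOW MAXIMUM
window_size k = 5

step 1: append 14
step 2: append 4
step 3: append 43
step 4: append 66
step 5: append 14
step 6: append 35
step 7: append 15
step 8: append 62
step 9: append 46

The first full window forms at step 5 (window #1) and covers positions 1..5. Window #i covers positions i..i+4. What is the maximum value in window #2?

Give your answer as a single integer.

Answer: 66

Derivation:
step 1: append 14 -> window=[14] (not full yet)
step 2: append 4 -> window=[14, 4] (not full yet)
step 3: append 43 -> window=[14, 4, 43] (not full yet)
step 4: append 66 -> window=[14, 4, 43, 66] (not full yet)
step 5: append 14 -> window=[14, 4, 43, 66, 14] -> max=66
step 6: append 35 -> window=[4, 43, 66, 14, 35] -> max=66
Window #2 max = 66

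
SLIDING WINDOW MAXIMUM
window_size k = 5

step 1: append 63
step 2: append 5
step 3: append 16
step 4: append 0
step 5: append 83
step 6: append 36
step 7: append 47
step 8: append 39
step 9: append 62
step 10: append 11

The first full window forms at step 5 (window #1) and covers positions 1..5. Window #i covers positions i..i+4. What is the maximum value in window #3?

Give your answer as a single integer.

Answer: 83

Derivation:
step 1: append 63 -> window=[63] (not full yet)
step 2: append 5 -> window=[63, 5] (not full yet)
step 3: append 16 -> window=[63, 5, 16] (not full yet)
step 4: append 0 -> window=[63, 5, 16, 0] (not full yet)
step 5: append 83 -> window=[63, 5, 16, 0, 83] -> max=83
step 6: append 36 -> window=[5, 16, 0, 83, 36] -> max=83
step 7: append 47 -> window=[16, 0, 83, 36, 47] -> max=83
Window #3 max = 83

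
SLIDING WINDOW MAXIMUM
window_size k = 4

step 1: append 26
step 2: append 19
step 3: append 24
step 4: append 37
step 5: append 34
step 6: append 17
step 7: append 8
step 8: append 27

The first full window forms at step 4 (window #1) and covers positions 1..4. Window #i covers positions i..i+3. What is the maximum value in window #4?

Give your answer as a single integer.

Answer: 37

Derivation:
step 1: append 26 -> window=[26] (not full yet)
step 2: append 19 -> window=[26, 19] (not full yet)
step 3: append 24 -> window=[26, 19, 24] (not full yet)
step 4: append 37 -> window=[26, 19, 24, 37] -> max=37
step 5: append 34 -> window=[19, 24, 37, 34] -> max=37
step 6: append 17 -> window=[24, 37, 34, 17] -> max=37
step 7: append 8 -> window=[37, 34, 17, 8] -> max=37
Window #4 max = 37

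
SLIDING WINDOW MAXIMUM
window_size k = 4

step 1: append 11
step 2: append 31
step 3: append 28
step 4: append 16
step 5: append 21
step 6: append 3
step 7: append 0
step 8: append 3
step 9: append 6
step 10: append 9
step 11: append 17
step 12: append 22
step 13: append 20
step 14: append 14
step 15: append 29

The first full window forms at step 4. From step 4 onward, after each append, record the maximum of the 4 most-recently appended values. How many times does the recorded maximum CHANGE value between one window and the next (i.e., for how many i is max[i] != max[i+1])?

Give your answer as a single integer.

step 1: append 11 -> window=[11] (not full yet)
step 2: append 31 -> window=[11, 31] (not full yet)
step 3: append 28 -> window=[11, 31, 28] (not full yet)
step 4: append 16 -> window=[11, 31, 28, 16] -> max=31
step 5: append 21 -> window=[31, 28, 16, 21] -> max=31
step 6: append 3 -> window=[28, 16, 21, 3] -> max=28
step 7: append 0 -> window=[16, 21, 3, 0] -> max=21
step 8: append 3 -> window=[21, 3, 0, 3] -> max=21
step 9: append 6 -> window=[3, 0, 3, 6] -> max=6
step 10: append 9 -> window=[0, 3, 6, 9] -> max=9
step 11: append 17 -> window=[3, 6, 9, 17] -> max=17
step 12: append 22 -> window=[6, 9, 17, 22] -> max=22
step 13: append 20 -> window=[9, 17, 22, 20] -> max=22
step 14: append 14 -> window=[17, 22, 20, 14] -> max=22
step 15: append 29 -> window=[22, 20, 14, 29] -> max=29
Recorded maximums: 31 31 28 21 21 6 9 17 22 22 22 29
Changes between consecutive maximums: 7

Answer: 7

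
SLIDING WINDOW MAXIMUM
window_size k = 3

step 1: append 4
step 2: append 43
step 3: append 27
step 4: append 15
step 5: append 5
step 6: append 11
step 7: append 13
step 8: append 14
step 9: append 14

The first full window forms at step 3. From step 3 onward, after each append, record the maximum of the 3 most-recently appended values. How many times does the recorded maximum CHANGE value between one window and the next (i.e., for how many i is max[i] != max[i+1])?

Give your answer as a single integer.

step 1: append 4 -> window=[4] (not full yet)
step 2: append 43 -> window=[4, 43] (not full yet)
step 3: append 27 -> window=[4, 43, 27] -> max=43
step 4: append 15 -> window=[43, 27, 15] -> max=43
step 5: append 5 -> window=[27, 15, 5] -> max=27
step 6: append 11 -> window=[15, 5, 11] -> max=15
step 7: append 13 -> window=[5, 11, 13] -> max=13
step 8: append 14 -> window=[11, 13, 14] -> max=14
step 9: append 14 -> window=[13, 14, 14] -> max=14
Recorded maximums: 43 43 27 15 13 14 14
Changes between consecutive maximums: 4

Answer: 4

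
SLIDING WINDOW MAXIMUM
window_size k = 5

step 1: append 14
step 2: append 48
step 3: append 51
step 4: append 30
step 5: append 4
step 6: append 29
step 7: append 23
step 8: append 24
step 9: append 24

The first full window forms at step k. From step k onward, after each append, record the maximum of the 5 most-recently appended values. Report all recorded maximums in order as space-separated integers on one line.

Answer: 51 51 51 30 29

Derivation:
step 1: append 14 -> window=[14] (not full yet)
step 2: append 48 -> window=[14, 48] (not full yet)
step 3: append 51 -> window=[14, 48, 51] (not full yet)
step 4: append 30 -> window=[14, 48, 51, 30] (not full yet)
step 5: append 4 -> window=[14, 48, 51, 30, 4] -> max=51
step 6: append 29 -> window=[48, 51, 30, 4, 29] -> max=51
step 7: append 23 -> window=[51, 30, 4, 29, 23] -> max=51
step 8: append 24 -> window=[30, 4, 29, 23, 24] -> max=30
step 9: append 24 -> window=[4, 29, 23, 24, 24] -> max=29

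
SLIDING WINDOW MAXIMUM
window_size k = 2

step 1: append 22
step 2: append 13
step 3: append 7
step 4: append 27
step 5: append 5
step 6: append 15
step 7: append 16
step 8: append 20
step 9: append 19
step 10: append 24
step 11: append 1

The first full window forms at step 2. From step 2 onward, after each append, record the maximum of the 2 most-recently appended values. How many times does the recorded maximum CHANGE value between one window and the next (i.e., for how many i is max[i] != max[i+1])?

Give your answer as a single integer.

Answer: 6

Derivation:
step 1: append 22 -> window=[22] (not full yet)
step 2: append 13 -> window=[22, 13] -> max=22
step 3: append 7 -> window=[13, 7] -> max=13
step 4: append 27 -> window=[7, 27] -> max=27
step 5: append 5 -> window=[27, 5] -> max=27
step 6: append 15 -> window=[5, 15] -> max=15
step 7: append 16 -> window=[15, 16] -> max=16
step 8: append 20 -> window=[16, 20] -> max=20
step 9: append 19 -> window=[20, 19] -> max=20
step 10: append 24 -> window=[19, 24] -> max=24
step 11: append 1 -> window=[24, 1] -> max=24
Recorded maximums: 22 13 27 27 15 16 20 20 24 24
Changes between consecutive maximums: 6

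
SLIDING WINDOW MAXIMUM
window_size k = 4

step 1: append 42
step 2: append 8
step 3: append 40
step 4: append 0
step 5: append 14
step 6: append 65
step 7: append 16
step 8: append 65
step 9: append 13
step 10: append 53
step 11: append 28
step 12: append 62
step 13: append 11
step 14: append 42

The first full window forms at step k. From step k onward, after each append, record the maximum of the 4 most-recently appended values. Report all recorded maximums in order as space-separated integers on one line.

step 1: append 42 -> window=[42] (not full yet)
step 2: append 8 -> window=[42, 8] (not full yet)
step 3: append 40 -> window=[42, 8, 40] (not full yet)
step 4: append 0 -> window=[42, 8, 40, 0] -> max=42
step 5: append 14 -> window=[8, 40, 0, 14] -> max=40
step 6: append 65 -> window=[40, 0, 14, 65] -> max=65
step 7: append 16 -> window=[0, 14, 65, 16] -> max=65
step 8: append 65 -> window=[14, 65, 16, 65] -> max=65
step 9: append 13 -> window=[65, 16, 65, 13] -> max=65
step 10: append 53 -> window=[16, 65, 13, 53] -> max=65
step 11: append 28 -> window=[65, 13, 53, 28] -> max=65
step 12: append 62 -> window=[13, 53, 28, 62] -> max=62
step 13: append 11 -> window=[53, 28, 62, 11] -> max=62
step 14: append 42 -> window=[28, 62, 11, 42] -> max=62

Answer: 42 40 65 65 65 65 65 65 62 62 62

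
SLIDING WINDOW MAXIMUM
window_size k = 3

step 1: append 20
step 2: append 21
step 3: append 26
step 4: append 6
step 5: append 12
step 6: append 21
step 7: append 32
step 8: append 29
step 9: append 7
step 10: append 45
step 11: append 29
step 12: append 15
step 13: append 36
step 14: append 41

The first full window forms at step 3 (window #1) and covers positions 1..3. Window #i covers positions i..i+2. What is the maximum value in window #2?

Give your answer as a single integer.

Answer: 26

Derivation:
step 1: append 20 -> window=[20] (not full yet)
step 2: append 21 -> window=[20, 21] (not full yet)
step 3: append 26 -> window=[20, 21, 26] -> max=26
step 4: append 6 -> window=[21, 26, 6] -> max=26
Window #2 max = 26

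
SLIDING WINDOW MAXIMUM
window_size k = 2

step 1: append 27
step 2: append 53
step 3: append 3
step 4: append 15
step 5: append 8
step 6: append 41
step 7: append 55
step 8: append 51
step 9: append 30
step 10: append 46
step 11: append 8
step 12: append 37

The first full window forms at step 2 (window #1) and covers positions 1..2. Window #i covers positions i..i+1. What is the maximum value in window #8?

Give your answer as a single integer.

step 1: append 27 -> window=[27] (not full yet)
step 2: append 53 -> window=[27, 53] -> max=53
step 3: append 3 -> window=[53, 3] -> max=53
step 4: append 15 -> window=[3, 15] -> max=15
step 5: append 8 -> window=[15, 8] -> max=15
step 6: append 41 -> window=[8, 41] -> max=41
step 7: append 55 -> window=[41, 55] -> max=55
step 8: append 51 -> window=[55, 51] -> max=55
step 9: append 30 -> window=[51, 30] -> max=51
Window #8 max = 51

Answer: 51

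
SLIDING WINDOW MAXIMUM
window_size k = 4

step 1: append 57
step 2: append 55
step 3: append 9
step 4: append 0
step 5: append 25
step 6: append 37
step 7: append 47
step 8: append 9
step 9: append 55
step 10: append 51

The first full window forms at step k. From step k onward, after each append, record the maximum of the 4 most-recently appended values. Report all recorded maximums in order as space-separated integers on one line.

step 1: append 57 -> window=[57] (not full yet)
step 2: append 55 -> window=[57, 55] (not full yet)
step 3: append 9 -> window=[57, 55, 9] (not full yet)
step 4: append 0 -> window=[57, 55, 9, 0] -> max=57
step 5: append 25 -> window=[55, 9, 0, 25] -> max=55
step 6: append 37 -> window=[9, 0, 25, 37] -> max=37
step 7: append 47 -> window=[0, 25, 37, 47] -> max=47
step 8: append 9 -> window=[25, 37, 47, 9] -> max=47
step 9: append 55 -> window=[37, 47, 9, 55] -> max=55
step 10: append 51 -> window=[47, 9, 55, 51] -> max=55

Answer: 57 55 37 47 47 55 55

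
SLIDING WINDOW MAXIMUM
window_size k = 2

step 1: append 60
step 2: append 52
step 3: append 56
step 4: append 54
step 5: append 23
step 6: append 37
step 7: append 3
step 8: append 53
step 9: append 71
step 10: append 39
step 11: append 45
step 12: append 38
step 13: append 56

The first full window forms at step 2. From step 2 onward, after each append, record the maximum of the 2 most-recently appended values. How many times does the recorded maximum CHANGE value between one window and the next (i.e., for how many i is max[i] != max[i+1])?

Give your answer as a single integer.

step 1: append 60 -> window=[60] (not full yet)
step 2: append 52 -> window=[60, 52] -> max=60
step 3: append 56 -> window=[52, 56] -> max=56
step 4: append 54 -> window=[56, 54] -> max=56
step 5: append 23 -> window=[54, 23] -> max=54
step 6: append 37 -> window=[23, 37] -> max=37
step 7: append 3 -> window=[37, 3] -> max=37
step 8: append 53 -> window=[3, 53] -> max=53
step 9: append 71 -> window=[53, 71] -> max=71
step 10: append 39 -> window=[71, 39] -> max=71
step 11: append 45 -> window=[39, 45] -> max=45
step 12: append 38 -> window=[45, 38] -> max=45
step 13: append 56 -> window=[38, 56] -> max=56
Recorded maximums: 60 56 56 54 37 37 53 71 71 45 45 56
Changes between consecutive maximums: 7

Answer: 7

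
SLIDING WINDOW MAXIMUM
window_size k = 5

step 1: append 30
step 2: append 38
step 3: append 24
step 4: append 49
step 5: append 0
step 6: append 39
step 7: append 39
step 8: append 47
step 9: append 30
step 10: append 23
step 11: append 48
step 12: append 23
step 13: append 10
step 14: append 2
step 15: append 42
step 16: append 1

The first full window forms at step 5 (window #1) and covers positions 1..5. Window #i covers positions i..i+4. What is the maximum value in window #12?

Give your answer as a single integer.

step 1: append 30 -> window=[30] (not full yet)
step 2: append 38 -> window=[30, 38] (not full yet)
step 3: append 24 -> window=[30, 38, 24] (not full yet)
step 4: append 49 -> window=[30, 38, 24, 49] (not full yet)
step 5: append 0 -> window=[30, 38, 24, 49, 0] -> max=49
step 6: append 39 -> window=[38, 24, 49, 0, 39] -> max=49
step 7: append 39 -> window=[24, 49, 0, 39, 39] -> max=49
step 8: append 47 -> window=[49, 0, 39, 39, 47] -> max=49
step 9: append 30 -> window=[0, 39, 39, 47, 30] -> max=47
step 10: append 23 -> window=[39, 39, 47, 30, 23] -> max=47
step 11: append 48 -> window=[39, 47, 30, 23, 48] -> max=48
step 12: append 23 -> window=[47, 30, 23, 48, 23] -> max=48
step 13: append 10 -> window=[30, 23, 48, 23, 10] -> max=48
step 14: append 2 -> window=[23, 48, 23, 10, 2] -> max=48
step 15: append 42 -> window=[48, 23, 10, 2, 42] -> max=48
step 16: append 1 -> window=[23, 10, 2, 42, 1] -> max=42
Window #12 max = 42

Answer: 42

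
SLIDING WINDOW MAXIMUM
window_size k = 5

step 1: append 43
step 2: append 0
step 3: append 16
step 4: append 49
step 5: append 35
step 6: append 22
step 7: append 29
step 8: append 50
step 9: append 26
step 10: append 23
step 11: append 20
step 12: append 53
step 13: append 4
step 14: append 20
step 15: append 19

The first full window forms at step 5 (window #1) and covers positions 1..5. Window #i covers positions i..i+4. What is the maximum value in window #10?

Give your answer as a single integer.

step 1: append 43 -> window=[43] (not full yet)
step 2: append 0 -> window=[43, 0] (not full yet)
step 3: append 16 -> window=[43, 0, 16] (not full yet)
step 4: append 49 -> window=[43, 0, 16, 49] (not full yet)
step 5: append 35 -> window=[43, 0, 16, 49, 35] -> max=49
step 6: append 22 -> window=[0, 16, 49, 35, 22] -> max=49
step 7: append 29 -> window=[16, 49, 35, 22, 29] -> max=49
step 8: append 50 -> window=[49, 35, 22, 29, 50] -> max=50
step 9: append 26 -> window=[35, 22, 29, 50, 26] -> max=50
step 10: append 23 -> window=[22, 29, 50, 26, 23] -> max=50
step 11: append 20 -> window=[29, 50, 26, 23, 20] -> max=50
step 12: append 53 -> window=[50, 26, 23, 20, 53] -> max=53
step 13: append 4 -> window=[26, 23, 20, 53, 4] -> max=53
step 14: append 20 -> window=[23, 20, 53, 4, 20] -> max=53
Window #10 max = 53

Answer: 53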